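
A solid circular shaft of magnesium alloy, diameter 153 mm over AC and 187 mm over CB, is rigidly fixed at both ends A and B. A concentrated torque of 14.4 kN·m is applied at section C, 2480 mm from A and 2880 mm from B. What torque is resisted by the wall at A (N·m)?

Compatibility: T_A·a/J_AC = T_B·b/J_CB with T_A + T_B = T₀.
J_AC = 5.38×10^-5 m⁴, J_CB = 1.20×10^-4 m⁴, so T_A = T₀·(J_AC/a)/((J_AC/a)+(J_CB/b)) = 4929 N·m, T_B = 9471 N·m.

4930 N·m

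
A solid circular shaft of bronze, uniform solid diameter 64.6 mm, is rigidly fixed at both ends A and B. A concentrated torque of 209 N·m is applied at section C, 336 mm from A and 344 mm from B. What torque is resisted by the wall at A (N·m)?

With uniform GJ and both ends fixed, compatibility θ_AC = θ_CB gives T_A·a = T_B·b, together with T_A + T_B = T₀.
T_A = T₀·b/(a+b) = 209.0·344/680.0 = 105.7 N·m; T_B = 103.3 N·m.

106 N·m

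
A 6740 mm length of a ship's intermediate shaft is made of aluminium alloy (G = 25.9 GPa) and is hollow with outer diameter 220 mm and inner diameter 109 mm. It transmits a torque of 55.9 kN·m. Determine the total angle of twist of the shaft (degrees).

3.86°

J = π(d_o⁴ − d_i⁴)/32 = π(0.220⁴ − 0.109⁴)/32 = 2.161×10^-4 m⁴.
θ = T·L/(G·J) = 55900 × 6.74 / (25.9×10⁹ × 2.161×10^-4) = 0.06731 rad.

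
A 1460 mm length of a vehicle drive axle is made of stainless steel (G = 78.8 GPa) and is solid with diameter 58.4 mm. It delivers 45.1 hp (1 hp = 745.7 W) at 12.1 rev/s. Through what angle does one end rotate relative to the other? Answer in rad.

ω = 2π·12.1 = 76.03 rad/s, so T = P/ω = 45.1×745.7 / 76.03 = 442.4 N·m.
J = πd⁴/32 = π(0.0584)⁴/32 = 1.142×10^-6 m⁴.
θ = T·L/(G·J) = 442.4 × 1.46 / (78.8×10⁹ × 1.142×10^-6) = 7.177×10^-3 rad.

0.00718 rad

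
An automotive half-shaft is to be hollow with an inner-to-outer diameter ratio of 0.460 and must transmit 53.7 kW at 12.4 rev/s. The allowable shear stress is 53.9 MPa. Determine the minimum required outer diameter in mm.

ω = 2π·12.4 = 77.91 rad/s, so T = P/ω = 53.7×10³ / 77.91 = 689.2 N·m.
For a hollow shaft with d_i/d_o = 0.460: τ_max = 16T/(π d_o³ (1−k⁴)), so d_o = [16T/(π τ_allow (1−k⁴))]^(1/3) = [16·689.2/(π·5.39×10^7·0.9552)]^(1/3) = 0.04085 m.

40.9 mm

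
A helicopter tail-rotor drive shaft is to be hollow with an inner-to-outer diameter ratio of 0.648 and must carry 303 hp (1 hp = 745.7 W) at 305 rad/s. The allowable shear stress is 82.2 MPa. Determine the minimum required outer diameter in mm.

38.2 mm

ω = 305 rad/s, so T = P/ω = 303×745.7 / 305.0 = 740.8 N·m.
For a hollow shaft with d_i/d_o = 0.648: τ_max = 16T/(π d_o³ (1−k⁴)), so d_o = [16T/(π τ_allow (1−k⁴))]^(1/3) = [16·740.8/(π·8.22×10^7·0.8237)]^(1/3) = 0.03820 m.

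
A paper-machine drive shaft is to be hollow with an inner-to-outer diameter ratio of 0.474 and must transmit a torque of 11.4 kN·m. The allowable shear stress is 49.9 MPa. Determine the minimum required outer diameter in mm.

For a hollow shaft with d_i/d_o = 0.474: τ_max = 16T/(π d_o³ (1−k⁴)), so d_o = [16T/(π τ_allow (1−k⁴))]^(1/3) = [16·11400/(π·4.99×10^7·0.9495)]^(1/3) = 0.1070 m.

107 mm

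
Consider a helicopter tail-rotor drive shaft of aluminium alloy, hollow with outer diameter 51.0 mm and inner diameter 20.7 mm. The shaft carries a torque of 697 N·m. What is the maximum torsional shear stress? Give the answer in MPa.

J = π(d_o⁴ − d_i⁴)/32 = π(0.0510⁴ − 0.0207⁴)/32 = 6.461×10^-7 m⁴.
τ_max = T·r/J = 697.0 × 0.0255 / 6.461×10^-7 = 2.751×10^7 Pa.

27.5 MPa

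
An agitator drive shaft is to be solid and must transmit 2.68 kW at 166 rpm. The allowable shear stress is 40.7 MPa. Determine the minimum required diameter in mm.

ω = 2π·166/60 = 17.38 rad/s, so T = P/ω = 2.68×10³ / 17.38 = 154.2 N·m.
For a solid shaft τ_max = 16T/(πd³), so d = (16T/(π τ_allow))^(1/3) = (16·154.2/(π·4.07×10^7))^(1/3) = 0.02682 m.

26.8 mm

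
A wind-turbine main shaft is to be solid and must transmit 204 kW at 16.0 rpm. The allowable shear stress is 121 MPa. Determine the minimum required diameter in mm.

172 mm

ω = 2π·16.0/60 = 1.676 rad/s, so T = P/ω = 204×10³ / 1.676 = 121800 N·m.
For a solid shaft τ_max = 16T/(πd³), so d = (16T/(π τ_allow))^(1/3) = (16·121800/(π·1.21×10^8))^(1/3) = 0.1724 m.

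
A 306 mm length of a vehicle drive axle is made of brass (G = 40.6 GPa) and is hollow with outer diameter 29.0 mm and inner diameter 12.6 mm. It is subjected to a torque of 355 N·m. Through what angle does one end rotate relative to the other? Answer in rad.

0.0400 rad

J = π(d_o⁴ − d_i⁴)/32 = π(0.0290⁴ − 0.0126⁴)/32 = 6.696×10^-8 m⁴.
θ = T·L/(G·J) = 355.0 × 0.306 / (40.6×10⁹ × 6.696×10^-8) = 0.03996 rad.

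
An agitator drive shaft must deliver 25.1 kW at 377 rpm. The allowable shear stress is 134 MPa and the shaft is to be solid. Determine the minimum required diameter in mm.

ω = 2π·377/60 = 39.48 rad/s, so T = P/ω = 25.1×10³ / 39.48 = 635.8 N·m.
For a solid shaft τ_max = 16T/(πd³), so d = (16T/(π τ_allow))^(1/3) = (16·635.8/(π·1.34×10^8))^(1/3) = 0.02891 m.

28.9 mm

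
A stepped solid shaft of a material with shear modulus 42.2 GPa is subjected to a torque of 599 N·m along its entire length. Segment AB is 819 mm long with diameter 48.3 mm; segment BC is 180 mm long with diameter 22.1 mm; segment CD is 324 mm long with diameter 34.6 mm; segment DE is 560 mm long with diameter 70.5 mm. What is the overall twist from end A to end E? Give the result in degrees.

J_AB = π(0.0483)⁴/32 = 5.34×10^-7 m⁴; J_BC = π(0.0221)⁴/32 = 2.34×10^-8 m⁴; J_CD = π(0.0346)⁴/32 = 1.41×10^-7 m⁴; J_DE = π(0.0705)⁴/32 = 2.43×10^-6 m⁴.
θ = (T/G)·Σ L_i/J_i = (599.0/42.2×10⁹)·(0.819/5.34×10^-7 + 0.180/2.34×10^-8 + 0.324/1.41×10^-7 + 0.560/2.43×10^-6) = 0.1668 rad.

9.56°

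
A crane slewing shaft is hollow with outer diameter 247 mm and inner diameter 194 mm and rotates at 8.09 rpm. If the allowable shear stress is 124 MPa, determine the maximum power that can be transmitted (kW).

193 kW

J = π(d_o⁴ − d_i⁴)/32 = π(0.247⁴ − 0.194⁴)/32 = 2.264×10^-4 m⁴.
T_max = τ_allow·J/r = 1.24×10^8 × 2.264×10^-4 / 0.123 = 227300 N·m.
ω = 2π·8.09/60 = 0.8472 rad/s, so P_max = T_max·ω = 1.925×10^5 W.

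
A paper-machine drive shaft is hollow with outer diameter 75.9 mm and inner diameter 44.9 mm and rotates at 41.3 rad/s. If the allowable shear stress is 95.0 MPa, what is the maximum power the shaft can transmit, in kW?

296 kW

J = π(d_o⁴ − d_i⁴)/32 = π(0.0759⁴ − 0.0449⁴)/32 = 2.859×10^-6 m⁴.
T_max = τ_allow·J/r = 9.50×10^7 × 2.859×10^-6 / 0.0380 = 7157 N·m.
ω = 41.3 rad/s, so P_max = T_max·ω = 2.956×10^5 W.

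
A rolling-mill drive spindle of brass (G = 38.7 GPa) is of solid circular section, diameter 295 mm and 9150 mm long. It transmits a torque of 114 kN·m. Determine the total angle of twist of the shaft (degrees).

J = πd⁴/32 = π(0.295)⁴/32 = 7.435×10^-4 m⁴.
θ = T·L/(G·J) = 114000 × 9.15 / (38.7×10⁹ × 7.435×10^-4) = 0.03625 rad.

2.08°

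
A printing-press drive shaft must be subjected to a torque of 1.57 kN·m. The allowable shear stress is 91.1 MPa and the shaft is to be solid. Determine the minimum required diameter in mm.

44.4 mm

For a solid shaft τ_max = 16T/(πd³), so d = (16T/(π τ_allow))^(1/3) = (16·1570/(π·9.11×10^7))^(1/3) = 0.04444 m.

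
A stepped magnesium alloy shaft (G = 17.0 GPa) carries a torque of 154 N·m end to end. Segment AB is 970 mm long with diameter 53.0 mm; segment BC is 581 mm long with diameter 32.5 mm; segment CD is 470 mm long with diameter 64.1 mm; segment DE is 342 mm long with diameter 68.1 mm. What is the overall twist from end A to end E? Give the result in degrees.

3.63°

J_AB = π(0.0530)⁴/32 = 7.75×10^-7 m⁴; J_BC = π(0.0325)⁴/32 = 1.10×10^-7 m⁴; J_CD = π(0.0641)⁴/32 = 1.66×10^-6 m⁴; J_DE = π(0.0681)⁴/32 = 2.11×10^-6 m⁴.
θ = (T/G)·Σ L_i/J_i = (154.0/17.0×10⁹)·(0.970/7.75×10^-7 + 0.581/1.10×10^-7 + 0.470/1.66×10^-6 + 0.342/2.11×10^-6) = 0.06343 rad.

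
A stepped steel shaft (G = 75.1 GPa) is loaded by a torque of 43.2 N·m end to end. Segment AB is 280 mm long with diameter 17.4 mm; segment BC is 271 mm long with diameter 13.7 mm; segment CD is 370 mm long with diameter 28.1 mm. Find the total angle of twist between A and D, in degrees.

J_AB = π(0.0174)⁴/32 = 9.00×10^-9 m⁴; J_BC = π(0.0137)⁴/32 = 3.46×10^-9 m⁴; J_CD = π(0.0281)⁴/32 = 6.12×10^-8 m⁴.
θ = (T/G)·Σ L_i/J_i = (43.20/75.1×10⁹)·(0.280/9.00×10^-9 + 0.271/3.46×10^-9 + 0.370/6.12×10^-8) = 0.06645 rad.

3.81°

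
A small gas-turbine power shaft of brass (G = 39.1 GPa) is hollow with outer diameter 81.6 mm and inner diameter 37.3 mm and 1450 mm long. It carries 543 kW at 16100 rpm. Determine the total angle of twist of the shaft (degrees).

ω = 2π·16100/60 = 1686 rad/s, so T = P/ω = 543×10³ / 1686 = 322.1 N·m.
J = π(d_o⁴ − d_i⁴)/32 = π(0.0816⁴ − 0.0373⁴)/32 = 4.163×10^-6 m⁴.
θ = T·L/(G·J) = 322.1 × 1.45 / (39.1×10⁹ × 4.163×10^-6) = 2.869×10^-3 rad.

0.164°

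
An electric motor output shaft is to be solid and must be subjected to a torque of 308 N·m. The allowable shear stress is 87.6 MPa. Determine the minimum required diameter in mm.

26.2 mm

For a solid shaft τ_max = 16T/(πd³), so d = (16T/(π τ_allow))^(1/3) = (16·308.0/(π·8.76×10^7))^(1/3) = 0.02616 m.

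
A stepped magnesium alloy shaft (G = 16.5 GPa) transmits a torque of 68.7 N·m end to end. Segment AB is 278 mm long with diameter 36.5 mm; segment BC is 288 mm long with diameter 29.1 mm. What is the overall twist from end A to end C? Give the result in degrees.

J_AB = π(0.0365)⁴/32 = 1.74×10^-7 m⁴; J_BC = π(0.0291)⁴/32 = 7.04×10^-8 m⁴.
θ = (T/G)·Σ L_i/J_i = (68.70/16.5×10⁹)·(0.278/1.74×10^-7 + 0.288/7.04×10^-8) = 0.02368 rad.

1.36°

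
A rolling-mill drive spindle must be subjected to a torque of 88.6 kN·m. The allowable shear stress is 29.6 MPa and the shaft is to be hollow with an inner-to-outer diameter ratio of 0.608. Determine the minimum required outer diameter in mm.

260 mm

For a hollow shaft with d_i/d_o = 0.608: τ_max = 16T/(π d_o³ (1−k⁴)), so d_o = [16T/(π τ_allow (1−k⁴))]^(1/3) = [16·88600/(π·2.96×10^7·0.8633)]^(1/3) = 0.2604 m.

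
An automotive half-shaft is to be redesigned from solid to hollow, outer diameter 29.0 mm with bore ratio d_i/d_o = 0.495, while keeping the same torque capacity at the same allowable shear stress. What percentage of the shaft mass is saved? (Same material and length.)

Equal τ_max and T ⇒ the solid shaft needs d_s³ = d_o³(1−k⁴), so d_s = 29.0·(1−0.495⁴)^(1/3) = 28.41 mm.
Area ratio A_h/A_s = d_o²(1−k²)/d_s² = (1−k²)/(1−k⁴)^(2/3) = 0.7868.
Mass saving = 1 − 0.7868 = 21.3 %.

21.3 %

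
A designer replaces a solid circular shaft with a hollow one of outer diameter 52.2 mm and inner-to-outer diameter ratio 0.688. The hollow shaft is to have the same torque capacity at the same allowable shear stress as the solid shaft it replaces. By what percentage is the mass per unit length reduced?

37.6 %

Equal τ_max and T ⇒ the solid shaft needs d_s³ = d_o³(1−k⁴), so d_s = 52.2·(1−0.688⁴)^(1/3) = 47.97 mm.
Area ratio A_h/A_s = d_o²(1−k²)/d_s² = (1−k²)/(1−k⁴)^(2/3) = 0.6237.
Mass saving = 1 − 0.6237 = 37.6 %.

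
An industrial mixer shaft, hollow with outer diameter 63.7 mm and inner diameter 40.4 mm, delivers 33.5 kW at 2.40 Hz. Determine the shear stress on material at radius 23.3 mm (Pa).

3.82e7 Pa

ω = 2π·2.40 = 15.08 rad/s, so T = P/ω = 33.5×10³ / 15.08 = 2222 N·m.
J = π(d_o⁴ − d_i⁴)/32 = π(0.0637⁴ − 0.0404⁴)/32 = 1.355×10^-6 m⁴.
Shear stress varies linearly with radius: τ = T·r/J = 2222 × 0.0233 / 1.355×10^-6 = 3.820×10^7 Pa.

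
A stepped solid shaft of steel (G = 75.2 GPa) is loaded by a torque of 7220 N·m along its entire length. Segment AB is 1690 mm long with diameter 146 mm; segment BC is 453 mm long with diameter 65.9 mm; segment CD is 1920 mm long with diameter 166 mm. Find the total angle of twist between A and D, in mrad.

29.6 mrad

J_AB = π(0.146)⁴/32 = 4.46×10^-5 m⁴; J_BC = π(0.0659)⁴/32 = 1.85×10^-6 m⁴; J_CD = π(0.166)⁴/32 = 7.45×10^-5 m⁴.
θ = (T/G)·Σ L_i/J_i = (7220/75.2×10⁹)·(1.69/4.46×10^-5 + 0.453/1.85×10^-6 + 1.92/7.45×10^-5) = 0.02960 rad.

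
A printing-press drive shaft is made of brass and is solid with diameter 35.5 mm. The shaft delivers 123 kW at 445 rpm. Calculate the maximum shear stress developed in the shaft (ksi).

43.6 ksi

ω = 2π·445/60 = 46.60 rad/s, so T = P/ω = 123×10³ / 46.60 = 2639 N·m.
J = πd⁴/32 = π(0.0355)⁴/32 = 1.559×10^-7 m⁴.
τ_max = T·r/J = 2639 × 0.0177 / 1.559×10^-7 = 3.005×10^8 Pa.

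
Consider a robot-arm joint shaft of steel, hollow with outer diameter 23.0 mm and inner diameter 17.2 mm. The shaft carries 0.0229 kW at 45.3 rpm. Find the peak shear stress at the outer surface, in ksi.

0.426 ksi

ω = 2π·45.3/60 = 4.744 rad/s, so T = P/ω = 0.0229×10³ / 4.744 = 4.827 N·m.
J = π(d_o⁴ − d_i⁴)/32 = π(0.0230⁴ − 0.0172⁴)/32 = 1.888×10^-8 m⁴.
τ_max = T·r/J = 4.827 × 0.0115 / 1.888×10^-8 = 2.940×10^6 Pa.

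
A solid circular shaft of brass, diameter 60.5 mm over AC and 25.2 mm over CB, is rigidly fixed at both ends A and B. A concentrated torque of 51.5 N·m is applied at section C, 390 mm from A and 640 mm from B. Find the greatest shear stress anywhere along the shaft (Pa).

1.16e6 Pa

Compatibility: T_A·a/J_AC = T_B·b/J_CB with T_A + T_B = T₀.
J_AC = 1.32×10^-6 m⁴, J_CB = 3.96×10^-8 m⁴, so T_A = T₀·(J_AC/a)/((J_AC/a)+(J_CB/b)) = 50.57 N·m, T_B = 0.9276 N·m.
τ in each portion: τ_AC = 1.16×10^6 Pa, τ_CB = 2.95×10^5 Pa; maximum is in AC.
τ_max = T_AC·r/J = 50.57·0.0302/1.32×10^-6 = 1.163×10^6 Pa.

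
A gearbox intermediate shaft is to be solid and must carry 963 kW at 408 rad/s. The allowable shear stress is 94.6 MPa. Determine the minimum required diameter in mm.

ω = 408 rad/s, so T = P/ω = 963×10³ / 408.0 = 2360 N·m.
For a solid shaft τ_max = 16T/(πd³), so d = (16T/(π τ_allow))^(1/3) = (16·2360/(π·9.46×10^7))^(1/3) = 0.05027 m.

50.3 mm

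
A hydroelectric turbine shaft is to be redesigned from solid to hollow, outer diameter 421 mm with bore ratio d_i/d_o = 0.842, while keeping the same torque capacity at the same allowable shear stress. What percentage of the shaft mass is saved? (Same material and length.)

Equal τ_max and T ⇒ the solid shaft needs d_s³ = d_o³(1−k⁴), so d_s = 421·(1−0.842⁴)^(1/3) = 333.6 mm.
Area ratio A_h/A_s = d_o²(1−k²)/d_s² = (1−k²)/(1−k⁴)^(2/3) = 0.4636.
Mass saving = 1 − 0.4636 = 53.6 %.

53.6 %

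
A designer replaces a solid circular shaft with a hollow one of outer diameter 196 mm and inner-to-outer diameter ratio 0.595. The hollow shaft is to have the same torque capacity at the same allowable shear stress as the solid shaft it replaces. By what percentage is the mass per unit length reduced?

29.4 %

Equal τ_max and T ⇒ the solid shaft needs d_s³ = d_o³(1−k⁴), so d_s = 196·(1−0.595⁴)^(1/3) = 187.4 mm.
Area ratio A_h/A_s = d_o²(1−k²)/d_s² = (1−k²)/(1−k⁴)^(2/3) = 0.7063.
Mass saving = 1 − 0.7063 = 29.4 %.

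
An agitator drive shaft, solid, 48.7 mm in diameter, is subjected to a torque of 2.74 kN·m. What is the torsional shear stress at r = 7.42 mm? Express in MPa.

36.8 MPa

J = πd⁴/32 = π(0.0487)⁴/32 = 5.522×10^-7 m⁴.
Shear stress varies linearly with radius: τ = T·r/J = 2740 × 0.00742 / 5.522×10^-7 = 3.682×10^7 Pa.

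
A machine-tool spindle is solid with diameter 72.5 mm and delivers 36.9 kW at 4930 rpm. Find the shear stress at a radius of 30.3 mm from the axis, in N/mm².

ω = 2π·4930/60 = 516.3 rad/s, so T = P/ω = 36.9×10³ / 516.3 = 71.47 N·m.
J = πd⁴/32 = π(0.0725)⁴/32 = 2.712×10^-6 m⁴.
Shear stress varies linearly with radius: τ = T·r/J = 71.47 × 0.0303 / 2.712×10^-6 = 7.984×10^5 Pa.

0.798 N/mm²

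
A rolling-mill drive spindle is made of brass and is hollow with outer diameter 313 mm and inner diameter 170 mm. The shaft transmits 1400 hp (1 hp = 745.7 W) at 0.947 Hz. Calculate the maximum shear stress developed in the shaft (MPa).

31.9 MPa

ω = 2π·0.947 = 5.950 rad/s, so T = P/ω = 1400×745.7 / 5.950 = 175500 N·m.
J = π(d_o⁴ − d_i⁴)/32 = π(0.313⁴ − 0.170⁴)/32 = 8.603×10^-4 m⁴.
τ_max = T·r/J = 175500 × 0.157 / 8.603×10^-4 = 3.192×10^7 Pa.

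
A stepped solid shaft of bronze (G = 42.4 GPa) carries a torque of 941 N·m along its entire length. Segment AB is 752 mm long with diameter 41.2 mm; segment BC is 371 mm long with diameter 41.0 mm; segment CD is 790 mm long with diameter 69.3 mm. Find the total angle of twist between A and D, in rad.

J_AB = π(0.0412)⁴/32 = 2.83×10^-7 m⁴; J_BC = π(0.0410)⁴/32 = 2.77×10^-7 m⁴; J_CD = π(0.0693)⁴/32 = 2.26×10^-6 m⁴.
θ = (T/G)·Σ L_i/J_i = (941.0/42.4×10⁹)·(0.752/2.83×10^-7 + 0.371/2.77×10^-7 + 0.790/2.26×10^-6) = 0.09642 rad.

0.0964 rad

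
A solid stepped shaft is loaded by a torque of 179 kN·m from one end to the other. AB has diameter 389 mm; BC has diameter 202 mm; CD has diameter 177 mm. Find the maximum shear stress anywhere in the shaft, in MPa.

Under the same torque, τ_max = 16T/(πd³) is largest where d is smallest — segment CD (d = 177 mm).
τ_max = 16·179000/(π·(0.177)³) = 1.644×10^8 Pa.

164 MPa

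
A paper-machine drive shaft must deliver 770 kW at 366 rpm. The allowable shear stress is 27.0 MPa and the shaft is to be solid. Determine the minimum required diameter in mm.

156 mm

ω = 2π·366/60 = 38.33 rad/s, so T = P/ω = 770×10³ / 38.33 = 20090 N·m.
For a solid shaft τ_max = 16T/(πd³), so d = (16T/(π τ_allow))^(1/3) = (16·20090/(π·2.70×10^7))^(1/3) = 0.1559 m.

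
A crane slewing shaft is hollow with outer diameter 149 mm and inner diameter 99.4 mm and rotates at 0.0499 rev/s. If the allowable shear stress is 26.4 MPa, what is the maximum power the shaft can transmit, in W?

J = π(d_o⁴ − d_i⁴)/32 = π(0.149⁴ − 0.0994⁴)/32 = 3.880×10^-5 m⁴.
T_max = τ_allow·J/r = 2.64×10^7 × 3.880×10^-5 / 0.0745 = 13750 N·m.
ω = 2π·0.0499 = 0.3135 rad/s, so P_max = T_max·ω = 4311 W.

4310 W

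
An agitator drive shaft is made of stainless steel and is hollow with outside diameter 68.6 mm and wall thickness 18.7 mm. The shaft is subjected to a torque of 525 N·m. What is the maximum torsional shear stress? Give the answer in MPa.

8.65 MPa

J = π(d_o⁴ − d_i⁴)/32 = π(0.0686⁴ − 0.0312⁴)/32 = 2.081×10^-6 m⁴.
τ_max = T·r/J = 525.0 × 0.0343 / 2.081×10^-6 = 8.653×10^6 Pa.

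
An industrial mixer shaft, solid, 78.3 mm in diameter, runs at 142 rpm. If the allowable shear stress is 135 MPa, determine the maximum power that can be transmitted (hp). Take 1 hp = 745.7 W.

J = πd⁴/32 = π(0.0783)⁴/32 = 3.690×10^-6 m⁴.
T_max = τ_allow·J/r = 1.35×10^8 × 3.690×10^-6 / 0.0391 = 12720 N·m.
ω = 2π·142/60 = 14.87 rad/s, so P_max = T_max·ω = 1.892×10^5 W.

254 hp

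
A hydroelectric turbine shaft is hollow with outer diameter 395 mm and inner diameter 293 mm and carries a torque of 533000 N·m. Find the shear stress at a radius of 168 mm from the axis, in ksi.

7.79 ksi

J = π(d_o⁴ − d_i⁴)/32 = π(0.395⁴ − 0.293⁴)/32 = 1.666×10^-3 m⁴.
Shear stress varies linearly with radius: τ = T·r/J = 533000 × 0.168 / 1.666×10^-3 = 5.374×10^7 Pa.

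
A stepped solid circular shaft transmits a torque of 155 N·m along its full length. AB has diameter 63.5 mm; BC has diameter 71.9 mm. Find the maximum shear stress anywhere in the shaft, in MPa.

3.08 MPa

Under the same torque, τ_max = 16T/(πd³) is largest where d is smallest — segment AB (d = 63.5 mm).
τ_max = 16·155.0/(π·(0.0635)³) = 3.083×10^6 Pa.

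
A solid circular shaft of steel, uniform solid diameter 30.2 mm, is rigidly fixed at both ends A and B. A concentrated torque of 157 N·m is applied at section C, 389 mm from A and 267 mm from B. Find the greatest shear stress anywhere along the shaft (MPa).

With uniform GJ and both ends fixed, compatibility θ_AC = θ_CB gives T_A·a = T_B·b, together with T_A + T_B = T₀.
T_A = T₀·b/(a+b) = 157.0·267/656.0 = 63.90 N·m; T_B = 93.10 N·m.
τ in each portion: τ_AC = 1.18×10^7 Pa, τ_CB = 1.72×10^7 Pa; maximum is in CB.
τ_max = T_CB·r/J = 93.10·0.0151/8.17×10^-8 = 1.721×10^7 Pa.

17.2 MPa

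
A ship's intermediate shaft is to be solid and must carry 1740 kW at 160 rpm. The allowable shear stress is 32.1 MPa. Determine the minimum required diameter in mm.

ω = 2π·160/60 = 16.76 rad/s, so T = P/ω = 1740×10³ / 16.76 = 103800 N·m.
For a solid shaft τ_max = 16T/(πd³), so d = (16T/(π τ_allow))^(1/3) = (16·103800/(π·3.21×10^7))^(1/3) = 0.2545 m.

254 mm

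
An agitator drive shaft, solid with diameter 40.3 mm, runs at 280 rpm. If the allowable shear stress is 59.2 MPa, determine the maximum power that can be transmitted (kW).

22.3 kW

J = πd⁴/32 = π(0.0403)⁴/32 = 2.590×10^-7 m⁴.
T_max = τ_allow·J/r = 5.92×10^7 × 2.590×10^-7 / 0.0201 = 760.8 N·m.
ω = 2π·280/60 = 29.32 rad/s, so P_max = T_max·ω = 2.231×10^4 W.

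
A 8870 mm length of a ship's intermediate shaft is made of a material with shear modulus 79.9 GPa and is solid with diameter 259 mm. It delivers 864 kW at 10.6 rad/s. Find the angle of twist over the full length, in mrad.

20.5 mrad

ω = 10.6 rad/s, so T = P/ω = 864×10³ / 10.60 = 81510 N·m.
J = πd⁴/32 = π(0.259)⁴/32 = 4.418×10^-4 m⁴.
θ = T·L/(G·J) = 81510 × 8.87 / (79.9×10⁹ × 4.418×10^-4) = 0.02048 rad.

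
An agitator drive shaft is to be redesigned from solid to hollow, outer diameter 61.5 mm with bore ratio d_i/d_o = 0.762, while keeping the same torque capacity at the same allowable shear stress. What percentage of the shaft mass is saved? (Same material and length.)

44.8 %

Equal τ_max and T ⇒ the solid shaft needs d_s³ = d_o³(1−k⁴), so d_s = 61.5·(1−0.762⁴)^(1/3) = 53.62 mm.
Area ratio A_h/A_s = d_o²(1−k²)/d_s² = (1−k²)/(1−k⁴)^(2/3) = 0.5516.
Mass saving = 1 − 0.5516 = 44.8 %.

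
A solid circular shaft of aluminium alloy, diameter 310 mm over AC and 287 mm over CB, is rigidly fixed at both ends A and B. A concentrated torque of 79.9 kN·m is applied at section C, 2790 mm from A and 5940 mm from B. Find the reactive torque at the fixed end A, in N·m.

59400 N·m

Compatibility: T_A·a/J_AC = T_B·b/J_CB with T_A + T_B = T₀.
J_AC = 9.07×10^-4 m⁴, J_CB = 6.66×10^-4 m⁴, so T_A = T₀·(J_AC/a)/((J_AC/a)+(J_CB/b)) = 59400 N·m, T_B = 20500 N·m.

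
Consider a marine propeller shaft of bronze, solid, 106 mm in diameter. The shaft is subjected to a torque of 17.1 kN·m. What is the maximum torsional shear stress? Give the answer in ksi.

J = πd⁴/32 = π(0.106)⁴/32 = 1.239×10^-5 m⁴.
τ_max = T·r/J = 17100 × 0.0530 / 1.239×10^-5 = 7.312×10^7 Pa.

10.6 ksi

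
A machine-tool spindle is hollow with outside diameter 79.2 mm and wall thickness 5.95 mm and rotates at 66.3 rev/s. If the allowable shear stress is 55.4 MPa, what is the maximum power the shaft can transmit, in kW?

1080 kW

J = π(d_o⁴ − d_i⁴)/32 = π(0.0792⁴ − 0.0673⁴)/32 = 1.849×10^-6 m⁴.
T_max = τ_allow·J/r = 5.54×10^7 × 1.849×10^-6 / 0.0396 = 2586 N·m.
ω = 2π·66.3 = 416.6 rad/s, so P_max = T_max·ω = 1.077×10^6 W.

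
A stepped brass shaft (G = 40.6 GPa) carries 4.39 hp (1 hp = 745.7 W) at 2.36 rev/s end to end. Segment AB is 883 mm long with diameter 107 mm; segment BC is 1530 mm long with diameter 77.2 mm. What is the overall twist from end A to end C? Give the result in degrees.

0.158°

ω = 2π·2.36 = 14.83 rad/s, so T = P/ω = 4.39×745.7 / 14.83 = 220.8 N·m.
J_AB = π(0.107)⁴/32 = 1.29×10^-5 m⁴; J_BC = π(0.0772)⁴/32 = 3.49×10^-6 m⁴.
θ = (T/G)·Σ L_i/J_i = (220.8/40.6×10⁹)·(0.883/1.29×10^-5 + 1.53/3.49×10^-6) = 2.759×10^-3 rad.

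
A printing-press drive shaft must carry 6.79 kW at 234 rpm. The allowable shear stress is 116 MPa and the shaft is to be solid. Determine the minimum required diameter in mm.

ω = 2π·234/60 = 24.50 rad/s, so T = P/ω = 6.79×10³ / 24.50 = 277.1 N·m.
For a solid shaft τ_max = 16T/(πd³), so d = (16T/(π τ_allow))^(1/3) = (16·277.1/(π·1.16×10^8))^(1/3) = 0.02300 m.

23.0 mm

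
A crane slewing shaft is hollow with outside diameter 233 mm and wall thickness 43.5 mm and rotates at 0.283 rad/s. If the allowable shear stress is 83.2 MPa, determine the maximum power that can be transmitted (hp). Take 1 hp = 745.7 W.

66.3 hp

J = π(d_o⁴ − d_i⁴)/32 = π(0.233⁴ − 0.146⁴)/32 = 2.447×10^-4 m⁴.
T_max = τ_allow·J/r = 8.32×10^7 × 2.447×10^-4 / 0.117 = 174800 N·m.
ω = 0.283 rad/s, so P_max = T_max·ω = 4.946×10^4 W.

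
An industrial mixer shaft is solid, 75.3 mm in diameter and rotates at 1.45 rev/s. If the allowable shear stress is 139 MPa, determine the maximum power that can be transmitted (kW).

106 kW

J = πd⁴/32 = π(0.0753)⁴/32 = 3.156×10^-6 m⁴.
T_max = τ_allow·J/r = 1.39×10^8 × 3.156×10^-6 / 0.0376 = 11650 N·m.
ω = 2π·1.45 = 9.111 rad/s, so P_max = T_max·ω = 1.062×10^5 W.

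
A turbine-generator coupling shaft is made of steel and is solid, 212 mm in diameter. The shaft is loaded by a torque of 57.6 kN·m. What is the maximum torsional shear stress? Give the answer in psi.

J = πd⁴/32 = π(0.212)⁴/32 = 1.983×10^-4 m⁴.
τ_max = T·r/J = 57600 × 0.106 / 1.983×10^-4 = 3.079×10^7 Pa.

4470 psi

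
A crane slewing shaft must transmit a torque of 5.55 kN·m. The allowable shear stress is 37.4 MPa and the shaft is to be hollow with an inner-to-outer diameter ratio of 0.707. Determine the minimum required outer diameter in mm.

100 mm

For a hollow shaft with d_i/d_o = 0.707: τ_max = 16T/(π d_o³ (1−k⁴)), so d_o = [16T/(π τ_allow (1−k⁴))]^(1/3) = [16·5550/(π·3.74×10^7·0.7502)]^(1/3) = 0.1002 m.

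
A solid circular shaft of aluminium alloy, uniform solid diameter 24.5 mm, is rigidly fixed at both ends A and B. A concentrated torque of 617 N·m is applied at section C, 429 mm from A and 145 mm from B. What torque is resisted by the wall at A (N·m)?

156 N·m

With uniform GJ and both ends fixed, compatibility θ_AC = θ_CB gives T_A·a = T_B·b, together with T_A + T_B = T₀.
T_A = T₀·b/(a+b) = 617.0·145/574.0 = 155.9 N·m; T_B = 461.1 N·m.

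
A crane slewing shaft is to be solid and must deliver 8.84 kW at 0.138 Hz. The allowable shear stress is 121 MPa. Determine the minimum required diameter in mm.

ω = 2π·0.138 = 0.8671 rad/s, so T = P/ω = 8.84×10³ / 0.8671 = 10200 N·m.
For a solid shaft τ_max = 16T/(πd³), so d = (16T/(π τ_allow))^(1/3) = (16·10200/(π·1.21×10^8))^(1/3) = 0.07543 m.

75.4 mm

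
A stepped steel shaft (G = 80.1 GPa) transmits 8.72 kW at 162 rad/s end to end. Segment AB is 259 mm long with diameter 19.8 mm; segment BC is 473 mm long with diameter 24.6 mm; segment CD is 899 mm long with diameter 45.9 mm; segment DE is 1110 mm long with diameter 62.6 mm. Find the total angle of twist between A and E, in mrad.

ω = 162 rad/s, so T = P/ω = 8.72×10³ / 162.0 = 53.83 N·m.
J_AB = π(0.0198)⁴/32 = 1.51×10^-8 m⁴; J_BC = π(0.0246)⁴/32 = 3.60×10^-8 m⁴; J_CD = π(0.0459)⁴/32 = 4.36×10^-7 m⁴; J_DE = π(0.0626)⁴/32 = 1.51×10^-6 m⁴.
θ = (T/G)·Σ L_i/J_i = (53.83/80.1×10⁹)·(0.259/1.51×10^-8 + 0.473/3.60×10^-8 + 0.899/4.36×10^-7 + 1.11/1.51×10^-6) = 0.02226 rad.

22.3 mrad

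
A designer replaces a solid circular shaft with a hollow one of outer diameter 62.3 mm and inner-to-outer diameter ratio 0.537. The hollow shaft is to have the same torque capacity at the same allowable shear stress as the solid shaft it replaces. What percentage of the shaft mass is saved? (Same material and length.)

24.6 %

Equal τ_max and T ⇒ the solid shaft needs d_s³ = d_o³(1−k⁴), so d_s = 62.3·(1−0.537⁴)^(1/3) = 60.52 mm.
Area ratio A_h/A_s = d_o²(1−k²)/d_s² = (1−k²)/(1−k⁴)^(2/3) = 0.7540.
Mass saving = 1 − 0.7540 = 24.6 %.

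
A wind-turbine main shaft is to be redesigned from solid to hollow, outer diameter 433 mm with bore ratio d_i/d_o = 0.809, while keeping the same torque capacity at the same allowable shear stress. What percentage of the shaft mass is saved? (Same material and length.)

49.8 %

Equal τ_max and T ⇒ the solid shaft needs d_s³ = d_o³(1−k⁴), so d_s = 433·(1−0.809⁴)^(1/3) = 359.4 mm.
Area ratio A_h/A_s = d_o²(1−k²)/d_s² = (1−k²)/(1−k⁴)^(2/3) = 0.5016.
Mass saving = 1 − 0.5016 = 49.8 %.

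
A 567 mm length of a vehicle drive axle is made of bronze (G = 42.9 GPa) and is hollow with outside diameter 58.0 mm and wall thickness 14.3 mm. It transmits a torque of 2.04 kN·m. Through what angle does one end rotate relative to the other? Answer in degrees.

1.49°

J = π(d_o⁴ − d_i⁴)/32 = π(0.0580⁴ − 0.0294⁴)/32 = 1.038×10^-6 m⁴.
θ = T·L/(G·J) = 2040 × 0.567 / (42.9×10⁹ × 1.038×10^-6) = 0.02598 rad.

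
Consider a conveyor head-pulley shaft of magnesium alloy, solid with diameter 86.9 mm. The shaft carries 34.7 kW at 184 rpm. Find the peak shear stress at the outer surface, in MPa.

ω = 2π·184/60 = 19.27 rad/s, so T = P/ω = 34.7×10³ / 19.27 = 1801 N·m.
J = πd⁴/32 = π(0.0869)⁴/32 = 5.599×10^-6 m⁴.
τ_max = T·r/J = 1801 × 0.0435 / 5.599×10^-6 = 1.398×10^7 Pa.

14.0 MPa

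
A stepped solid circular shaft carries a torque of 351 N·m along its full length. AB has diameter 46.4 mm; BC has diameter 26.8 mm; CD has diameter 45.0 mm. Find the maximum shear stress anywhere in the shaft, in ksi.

Under the same torque, τ_max = 16T/(πd³) is largest where d is smallest — segment BC (d = 26.8 mm).
τ_max = 16·351.0/(π·(0.0268)³) = 9.287×10^7 Pa.

13.5 ksi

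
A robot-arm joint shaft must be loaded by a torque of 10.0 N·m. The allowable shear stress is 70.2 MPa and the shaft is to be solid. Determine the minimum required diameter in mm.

For a solid shaft τ_max = 16T/(πd³), so d = (16T/(π τ_allow))^(1/3) = (16·10.00/(π·7.02×10^7))^(1/3) = 0.008986 m.

8.99 mm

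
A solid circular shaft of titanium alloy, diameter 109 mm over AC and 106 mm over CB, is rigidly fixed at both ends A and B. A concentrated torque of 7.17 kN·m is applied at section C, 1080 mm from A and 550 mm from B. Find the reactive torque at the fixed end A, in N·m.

Compatibility: T_A·a/J_AC = T_B·b/J_CB with T_A + T_B = T₀.
J_AC = 1.39×10^-5 m⁴, J_CB = 1.24×10^-5 m⁴, so T_A = T₀·(J_AC/a)/((J_AC/a)+(J_CB/b)) = 2601 N·m, T_B = 4569 N·m.

2600 N·m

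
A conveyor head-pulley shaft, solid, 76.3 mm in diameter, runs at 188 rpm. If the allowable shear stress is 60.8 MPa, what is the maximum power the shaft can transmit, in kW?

104 kW

J = πd⁴/32 = π(0.0763)⁴/32 = 3.327×10^-6 m⁴.
T_max = τ_allow·J/r = 6.08×10^7 × 3.327×10^-6 / 0.0381 = 5303 N·m.
ω = 2π·188/60 = 19.69 rad/s, so P_max = T_max·ω = 1.044×10^5 W.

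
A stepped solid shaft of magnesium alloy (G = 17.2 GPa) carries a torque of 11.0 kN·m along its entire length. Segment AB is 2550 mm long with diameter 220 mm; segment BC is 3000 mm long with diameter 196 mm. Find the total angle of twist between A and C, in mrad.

J_AB = π(0.220)⁴/32 = 2.30×10^-4 m⁴; J_BC = π(0.196)⁴/32 = 1.45×10^-4 m⁴.
θ = (T/G)·Σ L_i/J_i = (11000/17.2×10⁹)·(2.55/2.30×10^-4 + 3.00/1.45×10^-4) = 0.02033 rad.

20.3 mrad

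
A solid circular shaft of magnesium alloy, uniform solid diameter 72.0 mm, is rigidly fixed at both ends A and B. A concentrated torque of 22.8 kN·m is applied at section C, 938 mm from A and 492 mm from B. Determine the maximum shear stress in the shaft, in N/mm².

204 N/mm²

With uniform GJ and both ends fixed, compatibility θ_AC = θ_CB gives T_A·a = T_B·b, together with T_A + T_B = T₀.
T_A = T₀·b/(a+b) = 22800·492/1430 = 7844 N·m; T_B = 14960 N·m.
τ in each portion: τ_AC = 1.07×10^8 Pa, τ_CB = 2.04×10^8 Pa; maximum is in CB.
τ_max = T_CB·r/J = 14960·0.0360/2.64×10^-6 = 2.041×10^8 Pa.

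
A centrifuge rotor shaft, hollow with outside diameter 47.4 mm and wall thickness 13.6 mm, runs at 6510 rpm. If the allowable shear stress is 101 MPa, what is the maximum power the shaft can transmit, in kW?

1390 kW

J = π(d_o⁴ − d_i⁴)/32 = π(0.0474⁴ − 0.0202⁴)/32 = 4.792×10^-7 m⁴.
T_max = τ_allow·J/r = 1.01×10^8 × 4.792×10^-7 / 0.0237 = 2042 N·m.
ω = 2π·6510/60 = 681.7 rad/s, so P_max = T_max·ω = 1.392×10^6 W.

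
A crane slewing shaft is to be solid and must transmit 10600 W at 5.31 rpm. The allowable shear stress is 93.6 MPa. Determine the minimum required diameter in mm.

101 mm

ω = 2π·5.31/60 = 0.5561 rad/s, so T = P/ω = 10600 / 0.5561 = 19060 N·m.
For a solid shaft τ_max = 16T/(πd³), so d = (16T/(π τ_allow))^(1/3) = (16·19060/(π·9.36×10^7))^(1/3) = 0.1012 m.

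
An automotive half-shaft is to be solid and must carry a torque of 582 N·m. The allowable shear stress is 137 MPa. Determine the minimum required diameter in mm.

For a solid shaft τ_max = 16T/(πd³), so d = (16T/(π τ_allow))^(1/3) = (16·582.0/(π·1.37×10^8))^(1/3) = 0.02786 m.

27.9 mm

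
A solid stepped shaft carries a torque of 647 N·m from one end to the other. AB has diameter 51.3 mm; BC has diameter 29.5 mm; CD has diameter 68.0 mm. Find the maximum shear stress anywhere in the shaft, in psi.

Under the same torque, τ_max = 16T/(πd³) is largest where d is smallest — segment BC (d = 29.5 mm).
τ_max = 16·647.0/(π·(0.0295)³) = 1.284×10^8 Pa.

18600 psi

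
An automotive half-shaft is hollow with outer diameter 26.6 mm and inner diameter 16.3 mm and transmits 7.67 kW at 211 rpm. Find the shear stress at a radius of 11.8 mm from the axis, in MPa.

ω = 2π·211/60 = 22.10 rad/s, so T = P/ω = 7.67×10³ / 22.10 = 347.1 N·m.
J = π(d_o⁴ − d_i⁴)/32 = π(0.0266⁴ − 0.0163⁴)/32 = 4.222×10^-8 m⁴.
Shear stress varies linearly with radius: τ = T·r/J = 347.1 × 0.0118 / 4.222×10^-8 = 9.702×10^7 Pa.

97.0 MPa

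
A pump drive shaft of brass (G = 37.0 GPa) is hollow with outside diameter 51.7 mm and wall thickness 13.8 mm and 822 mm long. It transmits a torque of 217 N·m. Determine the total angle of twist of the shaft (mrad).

7.21 mrad

J = π(d_o⁴ − d_i⁴)/32 = π(0.0517⁴ − 0.0241⁴)/32 = 6.683×10^-7 m⁴.
θ = T·L/(G·J) = 217.0 × 0.822 / (37.0×10⁹ × 6.683×10^-7) = 7.214×10^-3 rad.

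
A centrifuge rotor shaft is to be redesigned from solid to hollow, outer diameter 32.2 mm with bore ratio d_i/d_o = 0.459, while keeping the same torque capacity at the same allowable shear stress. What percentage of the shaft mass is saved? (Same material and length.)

Equal τ_max and T ⇒ the solid shaft needs d_s³ = d_o³(1−k⁴), so d_s = 32.2·(1−0.459⁴)^(1/3) = 31.72 mm.
Area ratio A_h/A_s = d_o²(1−k²)/d_s² = (1−k²)/(1−k⁴)^(2/3) = 0.8136.
Mass saving = 1 − 0.8136 = 18.6 %.

18.6 %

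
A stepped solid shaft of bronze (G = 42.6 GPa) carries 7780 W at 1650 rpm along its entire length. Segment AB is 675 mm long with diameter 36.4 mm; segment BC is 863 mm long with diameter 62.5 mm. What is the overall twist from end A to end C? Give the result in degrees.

0.272°

ω = 2π·1650/60 = 172.8 rad/s, so T = P/ω = 7780 / 172.8 = 45.03 N·m.
J_AB = π(0.0364)⁴/32 = 1.72×10^-7 m⁴; J_BC = π(0.0625)⁴/32 = 1.50×10^-6 m⁴.
θ = (T/G)·Σ L_i/J_i = (45.03/42.6×10⁹)·(0.675/1.72×10^-7 + 0.863/1.50×10^-6) = 4.748×10^-3 rad.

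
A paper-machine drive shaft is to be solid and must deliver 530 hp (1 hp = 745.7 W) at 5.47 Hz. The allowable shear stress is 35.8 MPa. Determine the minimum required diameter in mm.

ω = 2π·5.47 = 34.37 rad/s, so T = P/ω = 530×745.7 / 34.37 = 11500 N·m.
For a solid shaft τ_max = 16T/(πd³), so d = (16T/(π τ_allow))^(1/3) = (16·11500/(π·3.58×10^7))^(1/3) = 0.1178 m.

118 mm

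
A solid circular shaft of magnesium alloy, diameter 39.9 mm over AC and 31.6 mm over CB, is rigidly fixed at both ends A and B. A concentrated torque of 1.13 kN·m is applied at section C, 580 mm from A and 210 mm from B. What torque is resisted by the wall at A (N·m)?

Compatibility: T_A·a/J_AC = T_B·b/J_CB with T_A + T_B = T₀.
J_AC = 2.49×10^-7 m⁴, J_CB = 9.79×10^-8 m⁴, so T_A = T₀·(J_AC/a)/((J_AC/a)+(J_CB/b)) = 541.6 N·m, T_B = 588.4 N·m.

542 N·m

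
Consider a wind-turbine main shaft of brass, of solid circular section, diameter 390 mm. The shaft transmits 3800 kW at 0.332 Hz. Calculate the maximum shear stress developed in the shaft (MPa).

156 MPa

ω = 2π·0.332 = 2.086 rad/s, so T = P/ω = 3800×10³ / 2.086 = 1.822e6 N·m.
J = πd⁴/32 = π(0.390)⁴/32 = 2.271×10^-3 m⁴.
τ_max = T·r/J = 1.822e6 × 0.195 / 2.271×10^-3 = 1.564×10^8 Pa.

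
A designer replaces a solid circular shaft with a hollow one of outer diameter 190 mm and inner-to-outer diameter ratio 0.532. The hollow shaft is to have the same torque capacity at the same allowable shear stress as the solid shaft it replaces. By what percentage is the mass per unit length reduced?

24.2 %

Equal τ_max and T ⇒ the solid shaft needs d_s³ = d_o³(1−k⁴), so d_s = 190·(1−0.532⁴)^(1/3) = 184.8 mm.
Area ratio A_h/A_s = d_o²(1−k²)/d_s² = (1−k²)/(1−k⁴)^(2/3) = 0.7580.
Mass saving = 1 − 0.7580 = 24.2 %.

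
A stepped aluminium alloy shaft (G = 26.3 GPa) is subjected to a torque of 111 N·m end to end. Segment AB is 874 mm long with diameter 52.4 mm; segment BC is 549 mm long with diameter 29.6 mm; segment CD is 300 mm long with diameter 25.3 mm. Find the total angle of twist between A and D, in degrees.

3.85°

J_AB = π(0.0524)⁴/32 = 7.40×10^-7 m⁴; J_BC = π(0.0296)⁴/32 = 7.54×10^-8 m⁴; J_CD = π(0.0253)⁴/32 = 4.02×10^-8 m⁴.
θ = (T/G)·Σ L_i/J_i = (111.0/26.3×10⁹)·(0.874/7.40×10^-7 + 0.549/7.54×10^-8 + 0.300/4.02×10^-8) = 0.06721 rad.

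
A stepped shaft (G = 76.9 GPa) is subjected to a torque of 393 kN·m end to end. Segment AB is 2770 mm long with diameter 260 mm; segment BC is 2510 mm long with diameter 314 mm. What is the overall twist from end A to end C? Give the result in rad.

0.0450 rad

J_AB = π(0.260)⁴/32 = 4.49×10^-4 m⁴; J_BC = π(0.314)⁴/32 = 9.54×10^-4 m⁴.
θ = (T/G)·Σ L_i/J_i = (393000/76.9×10⁹)·(2.77/4.49×10^-4 + 2.51/9.54×10^-4) = 0.04499 rad.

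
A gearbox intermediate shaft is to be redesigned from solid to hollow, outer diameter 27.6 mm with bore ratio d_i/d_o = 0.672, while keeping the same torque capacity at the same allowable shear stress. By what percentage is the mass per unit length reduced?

Equal τ_max and T ⇒ the solid shaft needs d_s³ = d_o³(1−k⁴), so d_s = 27.6·(1−0.672⁴)^(1/3) = 25.58 mm.
Area ratio A_h/A_s = d_o²(1−k²)/d_s² = (1−k²)/(1−k⁴)^(2/3) = 0.6385.
Mass saving = 1 − 0.6385 = 36.2 %.

36.2 %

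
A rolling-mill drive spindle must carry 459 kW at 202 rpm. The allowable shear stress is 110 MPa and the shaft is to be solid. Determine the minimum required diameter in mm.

100 mm

ω = 2π·202/60 = 21.15 rad/s, so T = P/ω = 459×10³ / 21.15 = 21700 N·m.
For a solid shaft τ_max = 16T/(πd³), so d = (16T/(π τ_allow))^(1/3) = (16·21700/(π·1.10×10^8))^(1/3) = 0.1002 m.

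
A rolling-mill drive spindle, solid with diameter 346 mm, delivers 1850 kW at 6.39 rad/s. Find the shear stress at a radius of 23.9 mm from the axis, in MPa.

4.92 MPa

ω = 6.39 rad/s, so T = P/ω = 1850×10³ / 6.390 = 289500 N·m.
J = πd⁴/32 = π(0.346)⁴/32 = 1.407×10^-3 m⁴.
Shear stress varies linearly with radius: τ = T·r/J = 289500 × 0.0239 / 1.407×10^-3 = 4.918×10^6 Pa.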